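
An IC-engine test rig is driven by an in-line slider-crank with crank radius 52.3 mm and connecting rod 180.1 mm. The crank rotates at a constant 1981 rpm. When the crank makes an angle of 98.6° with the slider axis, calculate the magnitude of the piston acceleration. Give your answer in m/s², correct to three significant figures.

987

ω = 2π·1981/60 = 207.4 rad/s
x(θ) = r cosθ + √(L² − r² sin²θ); with ω constant, a = ω²·d²x/dθ².
d²x/dθ² = −r cosθ − r²(cos2θ)/√u − r⁴ sin²2θ/(4u^{3/2}),  u = L² − r² sin²θ = 0.0297619 m².
Substituting r = 0.0523 m, L = 0.1801 m, θ = 98.6°: d²x/dθ² = +0.022935 m.
a = ω²·d²x/dθ² = (207.4)²·(+0.022935) = +987.02 m/s²;  |a| = 987.02 m/s².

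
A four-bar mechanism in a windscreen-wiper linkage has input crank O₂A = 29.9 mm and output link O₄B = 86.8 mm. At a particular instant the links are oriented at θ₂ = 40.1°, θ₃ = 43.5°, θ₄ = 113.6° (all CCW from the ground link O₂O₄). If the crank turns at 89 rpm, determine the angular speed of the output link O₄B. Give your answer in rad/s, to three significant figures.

ω₂ = 9.32 rad/s (from 89 rpm).
Differentiating the loop-closure r₂e^{iθ₂}+r₃e^{iθ₃}=r₁+r₄e^{iθ₄} gives r₂ω₂e^{iθ₂}+r₃ω₃e^{iθ₃}=r₄ω₄e^{iθ₄}.
Eliminating the other unknown: ω₄ = r₂ω₂ sin(θ₂−θ₃) / [r₄ sin(θ₄−θ₃)].
Numerator sine = -0.05931; denominator sine = +0.94029.
Result = 0.0299·9.32·(-0.05931) / (0.0868·(+0.94029)) = -0.20249 rad/s; magnitude 0.20249 rad/s.

0.202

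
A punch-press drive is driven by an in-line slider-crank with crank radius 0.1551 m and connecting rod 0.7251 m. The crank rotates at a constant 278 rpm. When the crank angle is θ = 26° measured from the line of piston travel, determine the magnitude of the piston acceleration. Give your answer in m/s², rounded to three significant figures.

136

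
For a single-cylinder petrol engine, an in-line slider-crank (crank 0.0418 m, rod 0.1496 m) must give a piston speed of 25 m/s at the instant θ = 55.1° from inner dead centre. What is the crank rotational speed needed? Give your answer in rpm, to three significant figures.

For an in-line slider-crank, |v_piston| = rω|sinθ|·[1 + r cosθ/√(L² − r² sin²θ)].
With r = 0.0418 m, L = 0.1496 m, θ = 55.1°: the bracketed kinematic factor |dx/dθ| = 0.039913 m.
ω = v/|dx/dθ| = 25/0.039913 = 626.37 rad/s.
N = 60ω/(2π) = 5981.4 rpm.

5980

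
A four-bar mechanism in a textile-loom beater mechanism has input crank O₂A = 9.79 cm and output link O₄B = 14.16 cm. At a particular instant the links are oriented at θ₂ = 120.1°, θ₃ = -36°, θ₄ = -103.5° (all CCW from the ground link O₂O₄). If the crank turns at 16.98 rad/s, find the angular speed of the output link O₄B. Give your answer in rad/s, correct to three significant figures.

ω₂ = 16.98 rad/s
Differentiating the loop-closure r₂e^{iθ₂}+r₃e^{iθ₃}=r₁+r₄e^{iθ₄} gives r₂ω₂e^{iθ₂}+r₃ω₃e^{iθ₃}=r₄ω₄e^{iθ₄}.
Eliminating the other unknown: ω₄ = r₂ω₂ sin(θ₂−θ₃) / [r₄ sin(θ₄−θ₃)].
Numerator sine = +0.40514; denominator sine = -0.92388.
Result = 0.0979·16.98·(+0.40514) / (0.1416·(-0.92388)) = -5.1481 rad/s; magnitude 5.1481 rad/s.

5.15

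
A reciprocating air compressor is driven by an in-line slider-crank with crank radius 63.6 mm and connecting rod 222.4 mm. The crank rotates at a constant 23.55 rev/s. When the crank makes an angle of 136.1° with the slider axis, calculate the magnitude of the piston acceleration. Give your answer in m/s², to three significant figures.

979

ω = 2π·23.6 = 148 rad/s
x(θ) = r cosθ + √(L² − r² sin²θ); with ω constant, a = ω²·d²x/dθ².
d²x/dθ² = −r cosθ − r²(cos2θ)/√u − r⁴ sin²2θ/(4u^{3/2}),  u = L² − r² sin²θ = 0.0475169 m².
Substituting r = 0.0636 m, L = 0.2224 m, θ = 136.1°: d²x/dθ² = +0.04472 m.
a = ω²·d²x/dθ² = (148)²·(+0.04472) = +979.15 m/s²;  |a| = 979.15 m/s².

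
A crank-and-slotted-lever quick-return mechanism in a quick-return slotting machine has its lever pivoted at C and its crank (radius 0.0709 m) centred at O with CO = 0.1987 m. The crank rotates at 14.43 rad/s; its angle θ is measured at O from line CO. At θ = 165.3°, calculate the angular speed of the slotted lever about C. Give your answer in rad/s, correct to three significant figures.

7.19

ω = 14.43 rad/s
Crank pin A relative to C: A = (d + r cosθ, r sinθ); lever angle φ = atan2(r sinθ, d + r cosθ).
Differentiating tanφ: φ̇ = rω(d cosθ + r)/(d² + r² + 2dr cosθ).
d² + r² + 2dr cosθ = |CA|² = 0.0172551 m²;  d cosθ + r = -0.1213 m.
|ω_lever| = |0.0709·14.43·-0.1213| / 0.0172551 = 7.1919 rad/s.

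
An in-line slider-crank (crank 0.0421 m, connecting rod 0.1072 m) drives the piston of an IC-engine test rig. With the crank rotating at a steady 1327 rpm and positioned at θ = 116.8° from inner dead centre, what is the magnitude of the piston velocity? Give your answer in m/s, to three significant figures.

4.23

ω = 2π·1327/60 = 139 rad/s
For an in-line slider-crank, x = r cosθ + √(L² − r² sin²θ), so v = −rω sinθ·[1 + r cosθ/√(L² − r² sin²θ)].
With r = 0.0421 m, L = 0.1072 m, θ = 116.8°: √(L² − r² sin²θ) = 0.1004 m.
v = −0.0421·139·0.89259·[1 + 0.0421·-0.45088/0.1004] = -4.2346 m/s.
|v| = 4.2346 m/s.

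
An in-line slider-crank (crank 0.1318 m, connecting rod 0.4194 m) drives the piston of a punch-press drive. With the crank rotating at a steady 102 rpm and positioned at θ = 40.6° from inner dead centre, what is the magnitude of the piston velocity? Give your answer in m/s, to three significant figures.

1.14

ω = 2π·102/60 = 10.68 rad/s
For an in-line slider-crank, x = r cosθ + √(L² − r² sin²θ), so v = −rω sinθ·[1 + r cosθ/√(L² − r² sin²θ)].
With r = 0.1318 m, L = 0.4194 m, θ = 40.6°: √(L² − r² sin²θ) = 0.41054 m.
v = −0.1318·10.68·0.65077·[1 + 0.1318·0.75927/0.41054] = -1.1395 m/s.
|v| = 1.1395 m/s.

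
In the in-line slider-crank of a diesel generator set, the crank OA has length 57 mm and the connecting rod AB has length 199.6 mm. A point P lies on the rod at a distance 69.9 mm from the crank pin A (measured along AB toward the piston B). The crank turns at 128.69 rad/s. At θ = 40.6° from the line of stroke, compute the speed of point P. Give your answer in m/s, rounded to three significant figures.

6.29

ω = 128.7 rad/s.  Crank-pin speed |V_A| = rω = 7.3353 m/s, perpendicular to OA.
Rod angle: sinφ = −(r/L) sinθ ⇒ φ = -10.710°; ω_rod = −rω cosθ/√(L²−r²sin²θ) = -28.398 rad/s.
V_P = V_A + ω_rod × AP, with AP = 0.0699 m along the rod.
Components: V_Px = −rω sinθ − a·ω_rod·sinφ = -5.1425 m/s;  V_Py = rω cosθ + a·ω_rod·cosφ = +3.6191 m/s.
|V_P| = √(V_Px² + V_Py²) = 6.2884 m/s.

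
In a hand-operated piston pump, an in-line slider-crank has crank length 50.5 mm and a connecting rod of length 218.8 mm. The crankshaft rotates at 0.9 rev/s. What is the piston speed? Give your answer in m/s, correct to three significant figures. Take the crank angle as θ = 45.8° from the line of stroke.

0.238

ω = 2π·0.9 = 5.655 rad/s
For an in-line slider-crank, x = r cosθ + √(L² − r² sin²θ), so v = −rω sinθ·[1 + r cosθ/√(L² − r² sin²θ)].
With r = 0.0505 m, L = 0.2188 m, θ = 45.8°: √(L² − r² sin²θ) = 0.21578 m.
v = −0.0505·5.655·0.71691·[1 + 0.0505·0.69717/0.21578] = -0.23813 m/s.
|v| = 0.23813 m/s.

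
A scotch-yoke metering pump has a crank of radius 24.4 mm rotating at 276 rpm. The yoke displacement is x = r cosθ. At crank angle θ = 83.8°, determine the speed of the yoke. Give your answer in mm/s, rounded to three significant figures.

701

ω = 28.9 rad/s (from 276 rpm).
x = r cosθ ⇒ ẋ = −rω sinθ.
|v| = rω|sinθ| = 0.0244·28.9·|sin 83.8°| = 0.7011 m/s = 701.1 mm/s.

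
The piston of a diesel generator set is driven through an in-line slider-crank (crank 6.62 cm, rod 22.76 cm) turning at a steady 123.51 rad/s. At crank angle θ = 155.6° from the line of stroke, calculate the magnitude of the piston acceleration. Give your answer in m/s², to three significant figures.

721

ω = 123.5 rad/s
x(θ) = r cosθ + √(L² − r² sin²θ); with ω constant, a = ω²·d²x/dθ².
d²x/dθ² = −r cosθ − r²(cos2θ)/√u − r⁴ sin²2θ/(4u^{3/2}),  u = L² − r² sin²θ = 0.0510539 m².
Substituting r = 0.0662 m, L = 0.2276 m, θ = 155.6°: d²x/dθ² = +0.047276 m.
a = ω²·d²x/dθ² = (123.5)²·(+0.047276) = +721.18 m/s²;  |a| = 721.18 m/s².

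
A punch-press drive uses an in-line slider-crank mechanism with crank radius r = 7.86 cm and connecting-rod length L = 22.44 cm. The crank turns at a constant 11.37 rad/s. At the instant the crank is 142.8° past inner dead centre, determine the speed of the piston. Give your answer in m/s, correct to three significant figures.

0.386

ω = 11.37 rad/s
For an in-line slider-crank, x = r cosθ + √(L² − r² sin²θ), so v = −rω sinθ·[1 + r cosθ/√(L² − r² sin²θ)].
With r = 0.0786 m, L = 0.2244 m, θ = 142.8°: √(L² − r² sin²θ) = 0.21931 m.
v = −0.0786·11.37·0.60460·[1 + 0.0786·-0.79653/0.21931] = -0.38607 m/s.
|v| = 0.38607 m/s.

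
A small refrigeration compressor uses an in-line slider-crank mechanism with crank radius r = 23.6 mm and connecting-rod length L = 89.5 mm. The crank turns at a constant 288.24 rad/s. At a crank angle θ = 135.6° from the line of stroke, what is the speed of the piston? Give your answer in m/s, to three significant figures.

ω = 288.2 rad/s
For an in-line slider-crank, x = r cosθ + √(L² − r² sin²θ), so v = −rω sinθ·[1 + r cosθ/√(L² − r² sin²θ)].
With r = 0.0236 m, L = 0.0895 m, θ = 135.6°: √(L² − r² sin²θ) = 0.087964 m.
v = −0.0236·288.2·0.69966·[1 + 0.0236·-0.71447/0.087964] = -3.8471 m/s.
|v| = 3.8471 m/s.

3.85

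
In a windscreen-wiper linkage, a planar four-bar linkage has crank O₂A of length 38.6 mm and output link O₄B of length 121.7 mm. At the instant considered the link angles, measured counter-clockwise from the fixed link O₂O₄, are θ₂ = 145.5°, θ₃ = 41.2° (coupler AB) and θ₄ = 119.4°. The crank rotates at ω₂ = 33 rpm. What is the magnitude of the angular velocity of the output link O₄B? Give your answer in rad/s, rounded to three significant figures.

1.09

ω₂ = 3.456 rad/s (from 33 rpm).
Differentiating the loop-closure r₂e^{iθ₂}+r₃e^{iθ₃}=r₁+r₄e^{iθ₄} gives r₂ω₂e^{iθ₂}+r₃ω₃e^{iθ₃}=r₄ω₄e^{iθ₄}.
Eliminating the other unknown: ω₄ = r₂ω₂ sin(θ₂−θ₃) / [r₄ sin(θ₄−θ₃)].
Numerator sine = +0.96902; denominator sine = +0.97887.
Result = 0.0386·3.456·(+0.96902) / (0.1217·(+0.97887)) = +1.085 rad/s; magnitude 1.085 rad/s.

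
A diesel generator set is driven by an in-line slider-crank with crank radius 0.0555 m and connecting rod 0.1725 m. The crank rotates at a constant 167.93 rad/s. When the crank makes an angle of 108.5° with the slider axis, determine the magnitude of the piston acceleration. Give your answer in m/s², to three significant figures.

913

ω = 167.9 rad/s
x(θ) = r cosθ + √(L² − r² sin²θ); with ω constant, a = ω²·d²x/dθ².
d²x/dθ² = −r cosθ − r²(cos2θ)/√u − r⁴ sin²2θ/(4u^{3/2}),  u = L² − r² sin²θ = 0.0269861 m².
Substituting r = 0.0555 m, L = 0.1725 m, θ = 108.5°: d²x/dθ² = +0.032392 m.
a = ω²·d²x/dθ² = (167.9)²·(+0.032392) = +913.46 m/s²;  |a| = 913.46 m/s².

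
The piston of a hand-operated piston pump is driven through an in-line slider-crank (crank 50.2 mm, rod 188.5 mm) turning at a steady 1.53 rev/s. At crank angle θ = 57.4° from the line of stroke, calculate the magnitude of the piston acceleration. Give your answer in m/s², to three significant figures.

1.99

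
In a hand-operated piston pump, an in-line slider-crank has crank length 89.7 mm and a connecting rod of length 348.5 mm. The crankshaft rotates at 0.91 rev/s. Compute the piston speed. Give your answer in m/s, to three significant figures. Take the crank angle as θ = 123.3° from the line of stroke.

ω = 2π·0.91 = 5.718 rad/s
For an in-line slider-crank, x = r cosθ + √(L² − r² sin²θ), so v = −rω sinθ·[1 + r cosθ/√(L² − r² sin²θ)].
With r = 0.0897 m, L = 0.3485 m, θ = 123.3°: √(L² − r² sin²θ) = 0.34034 m.
v = −0.0897·5.718·0.83581·[1 + 0.0897·-0.54902/0.34034] = -0.36664 m/s.
|v| = 0.36664 m/s.

0.367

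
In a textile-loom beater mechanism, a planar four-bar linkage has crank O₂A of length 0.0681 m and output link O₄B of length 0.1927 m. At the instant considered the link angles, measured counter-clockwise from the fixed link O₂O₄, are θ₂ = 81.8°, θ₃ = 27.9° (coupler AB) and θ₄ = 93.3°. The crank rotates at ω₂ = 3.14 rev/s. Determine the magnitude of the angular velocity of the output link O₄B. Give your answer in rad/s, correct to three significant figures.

6.20

ω₂ = 19.73 rad/s (from 3.14 rev/s).
Differentiating the loop-closure r₂e^{iθ₂}+r₃e^{iθ₃}=r₁+r₄e^{iθ₄} gives r₂ω₂e^{iθ₂}+r₃ω₃e^{iθ₃}=r₄ω₄e^{iθ₄}.
Eliminating the other unknown: ω₄ = r₂ω₂ sin(θ₂−θ₃) / [r₄ sin(θ₄−θ₃)].
Numerator sine = +0.80799; denominator sine = +0.90924.
Result = 0.0681·19.73·(+0.80799) / (0.1927·(+0.90924)) = +6.1959 rad/s; magnitude 6.1959 rad/s.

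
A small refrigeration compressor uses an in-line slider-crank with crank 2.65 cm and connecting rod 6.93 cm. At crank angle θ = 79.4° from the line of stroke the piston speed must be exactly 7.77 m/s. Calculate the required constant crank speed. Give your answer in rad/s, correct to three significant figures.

277

For an in-line slider-crank, |v_piston| = rω|sinθ|·[1 + r cosθ/√(L² − r² sin²θ)].
With r = 0.0265 m, L = 0.0693 m, θ = 79.4°: the bracketed kinematic factor |dx/dθ| = 0.028025 m.
ω = v/|dx/dθ| = 7.77/0.028025 = 277.25 rad/s.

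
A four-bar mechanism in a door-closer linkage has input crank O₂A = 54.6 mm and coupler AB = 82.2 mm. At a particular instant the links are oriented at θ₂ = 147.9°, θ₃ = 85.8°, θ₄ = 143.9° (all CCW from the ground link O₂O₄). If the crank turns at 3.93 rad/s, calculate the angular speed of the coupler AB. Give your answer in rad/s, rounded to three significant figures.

ω₂ = 3.93 rad/s
Differentiating the loop-closure r₂e^{iθ₂}+r₃e^{iθ₃}=r₁+r₄e^{iθ₄} gives r₂ω₂e^{iθ₂}+r₃ω₃e^{iθ₃}=r₄ω₄e^{iθ₄}.
Eliminating the other unknown: ω₃ = r₂ω₂ sin(θ₄−θ₂) / [r₃ sin(θ₃−θ₄)].
Numerator sine = -0.06976; denominator sine = -0.84897.
Result = 0.0546·3.93·(-0.06976) / (0.0822·(-0.84897)) = +0.21449 rad/s; magnitude 0.21449 rad/s.

0.214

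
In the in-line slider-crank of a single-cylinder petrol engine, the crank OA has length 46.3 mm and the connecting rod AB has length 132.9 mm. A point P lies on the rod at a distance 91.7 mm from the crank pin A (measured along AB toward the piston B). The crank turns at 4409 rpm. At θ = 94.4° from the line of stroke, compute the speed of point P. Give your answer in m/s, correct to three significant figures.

20.9

ω = 461.7 rad/s.  Crank-pin speed |V_A| = rω = 21.377 m/s, perpendicular to OA.
Rod angle: sinφ = −(r/L) sinθ ⇒ φ = -20.326°; ω_rod = −rω cosθ/√(L²−r²sin²θ) = +13.16 rad/s.
V_P = V_A + ω_rod × AP, with AP = 0.0917 m along the rod.
Components: V_Px = −rω sinθ − a·ω_rod·sinφ = -20.895 m/s;  V_Py = rω cosθ + a·ω_rod·cosφ = -0.50842 m/s.
|V_P| = √(V_Px² + V_Py²) = 20.901 m/s.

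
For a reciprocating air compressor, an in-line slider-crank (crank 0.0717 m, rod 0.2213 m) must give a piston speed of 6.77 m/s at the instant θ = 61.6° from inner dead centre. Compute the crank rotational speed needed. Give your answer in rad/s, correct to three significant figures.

For an in-line slider-crank, |v_piston| = rω|sinθ|·[1 + r cosθ/√(L² − r² sin²θ)].
With r = 0.0717 m, L = 0.2213 m, θ = 61.6°: the bracketed kinematic factor |dx/dθ| = 0.073211 m.
ω = v/|dx/dθ| = 6.77/0.073211 = 92.473 rad/s.

92.5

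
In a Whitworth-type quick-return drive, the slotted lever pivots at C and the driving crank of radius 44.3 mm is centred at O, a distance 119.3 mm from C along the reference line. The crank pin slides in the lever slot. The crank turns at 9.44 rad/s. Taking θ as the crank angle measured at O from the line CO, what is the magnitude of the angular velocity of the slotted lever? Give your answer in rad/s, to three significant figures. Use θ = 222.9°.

2.13

ω = 9.44 rad/s
Crank pin A relative to C: A = (d + r cosθ, r sinθ); lever angle φ = atan2(r sinθ, d + r cosθ).
Differentiating tanφ: φ̇ = rω(d cosθ + r)/(d² + r² + 2dr cosθ).
d² + r² + 2dr cosθ = |CA|² = 0.00845202 m²;  d cosθ + r = -0.043092 m.
|ω_lever| = |0.0443·9.44·-0.043092| / 0.00845202 = 2.1321 rad/s.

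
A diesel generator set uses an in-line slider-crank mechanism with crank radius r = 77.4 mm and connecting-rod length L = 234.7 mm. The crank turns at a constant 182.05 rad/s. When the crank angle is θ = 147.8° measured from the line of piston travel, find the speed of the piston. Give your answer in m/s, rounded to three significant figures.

ω = 182.1 rad/s
For an in-line slider-crank, x = r cosθ + √(L² − r² sin²θ), so v = −rω sinθ·[1 + r cosθ/√(L² − r² sin²θ)].
With r = 0.0774 m, L = 0.2347 m, θ = 147.8°: √(L² − r² sin²θ) = 0.23105 m.
v = −0.0774·182.1·0.53288·[1 + 0.0774·-0.84619/0.23105] = -5.3801 m/s.
|v| = 5.3801 m/s.

5.38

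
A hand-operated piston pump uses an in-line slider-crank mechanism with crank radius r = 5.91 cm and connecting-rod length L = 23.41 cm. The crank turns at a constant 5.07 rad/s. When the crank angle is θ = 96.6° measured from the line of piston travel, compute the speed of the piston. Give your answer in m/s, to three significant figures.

ω = 5.07 rad/s
For an in-line slider-crank, x = r cosθ + √(L² − r² sin²θ), so v = −rω sinθ·[1 + r cosθ/√(L² − r² sin²θ)].
With r = 0.0591 m, L = 0.2341 m, θ = 96.6°: √(L² − r² sin²θ) = 0.22662 m.
v = −0.0591·5.07·0.99337·[1 + 0.0591·-0.11494/0.22662] = -0.28873 m/s.
|v| = 0.28873 m/s.

0.289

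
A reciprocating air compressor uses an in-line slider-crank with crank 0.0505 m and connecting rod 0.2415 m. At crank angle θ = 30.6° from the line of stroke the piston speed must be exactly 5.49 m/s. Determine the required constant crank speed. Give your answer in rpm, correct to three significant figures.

For an in-line slider-crank, |v_piston| = rω|sinθ|·[1 + r cosθ/√(L² − r² sin²θ)].
With r = 0.0505 m, L = 0.2415 m, θ = 30.6°: the bracketed kinematic factor |dx/dθ| = 0.03036 m.
ω = v/|dx/dθ| = 5.49/0.03036 = 180.83 rad/s.
N = 60ω/(2π) = 1726.8 rpm.

1730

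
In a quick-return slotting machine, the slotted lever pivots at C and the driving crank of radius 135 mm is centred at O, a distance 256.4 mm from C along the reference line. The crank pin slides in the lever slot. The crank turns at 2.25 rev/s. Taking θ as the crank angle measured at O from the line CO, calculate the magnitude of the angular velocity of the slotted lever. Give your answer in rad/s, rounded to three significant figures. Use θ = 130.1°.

1.46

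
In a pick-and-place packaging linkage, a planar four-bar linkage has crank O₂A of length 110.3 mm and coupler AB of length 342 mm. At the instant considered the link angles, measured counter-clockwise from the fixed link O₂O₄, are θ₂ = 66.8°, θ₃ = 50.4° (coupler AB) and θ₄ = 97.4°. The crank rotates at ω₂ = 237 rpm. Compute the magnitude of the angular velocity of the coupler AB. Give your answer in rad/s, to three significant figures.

5.57

ω₂ = 24.82 rad/s (from 237 rpm).
Differentiating the loop-closure r₂e^{iθ₂}+r₃e^{iθ₃}=r₁+r₄e^{iθ₄} gives r₂ω₂e^{iθ₂}+r₃ω₃e^{iθ₃}=r₄ω₄e^{iθ₄}.
Eliminating the other unknown: ω₃ = r₂ω₂ sin(θ₄−θ₂) / [r₃ sin(θ₃−θ₄)].
Numerator sine = +0.50904; denominator sine = -0.73135.
Result = 0.1103·24.82·(+0.50904) / (0.342·(-0.73135)) = -5.5712 rad/s; magnitude 5.5712 rad/s.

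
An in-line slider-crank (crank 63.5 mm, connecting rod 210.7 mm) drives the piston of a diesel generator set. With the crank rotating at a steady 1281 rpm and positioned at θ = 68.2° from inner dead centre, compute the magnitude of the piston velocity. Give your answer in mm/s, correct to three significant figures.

ω = 2π·1281/60 = 134.1 rad/s
For an in-line slider-crank, x = r cosθ + √(L² − r² sin²θ), so v = −rω sinθ·[1 + r cosθ/√(L² − r² sin²θ)].
With r = 0.0635 m, L = 0.2107 m, θ = 68.2°: √(L² − r² sin²θ) = 0.20228 m.
v = −0.0635·134.1·0.92849·[1 + 0.0635·0.37137/0.20228] = -8.8311 m/s.
|v| = 8.8311 m/s = 8831.1 mm/s.

8830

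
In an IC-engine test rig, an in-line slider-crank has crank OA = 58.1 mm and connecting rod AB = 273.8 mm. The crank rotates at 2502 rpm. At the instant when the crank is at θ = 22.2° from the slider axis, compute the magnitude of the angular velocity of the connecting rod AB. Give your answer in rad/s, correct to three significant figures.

ω = 262 rad/s (converted from 2502 rpm).
The rod makes angle φ with the slider axis where L sinφ = r sinθ; differentiating, L cosφ·φ̇ = r ω cosθ.
L cosφ = √(L² − r² sin²θ) = 0.27292 m.
|ω_rod| = r ω |cosθ| / √(L² − r² sin²θ) = 0.0581·262·0.92587/0.27292 = 51.643 rad/s.

51.6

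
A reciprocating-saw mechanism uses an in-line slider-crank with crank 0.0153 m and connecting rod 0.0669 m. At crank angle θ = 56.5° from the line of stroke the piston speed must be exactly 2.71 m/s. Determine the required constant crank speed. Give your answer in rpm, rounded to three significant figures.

For an in-line slider-crank, |v_piston| = rω|sinθ|·[1 + r cosθ/√(L² − r² sin²θ)].
With r = 0.0153 m, L = 0.0669 m, θ = 56.5°: the bracketed kinematic factor |dx/dθ| = 0.014399 m.
ω = v/|dx/dθ| = 2.71/0.014399 = 188.21 rad/s.
N = 60ω/(2π) = 1797.2 rpm.

1800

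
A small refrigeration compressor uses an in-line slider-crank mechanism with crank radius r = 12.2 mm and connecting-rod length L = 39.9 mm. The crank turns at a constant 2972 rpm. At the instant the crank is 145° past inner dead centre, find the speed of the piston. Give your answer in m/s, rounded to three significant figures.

1.62

ω = 2π·2972/60 = 311.2 rad/s
For an in-line slider-crank, x = r cosθ + √(L² − r² sin²θ), so v = −rω sinθ·[1 + r cosθ/√(L² − r² sin²θ)].
With r = 0.0122 m, L = 0.0399 m, θ = 145°: √(L² − r² sin²θ) = 0.039282 m.
v = −0.0122·311.2·0.57358·[1 + 0.0122·-0.81915/0.039282] = -1.6238 m/s.
|v| = 1.6238 m/s.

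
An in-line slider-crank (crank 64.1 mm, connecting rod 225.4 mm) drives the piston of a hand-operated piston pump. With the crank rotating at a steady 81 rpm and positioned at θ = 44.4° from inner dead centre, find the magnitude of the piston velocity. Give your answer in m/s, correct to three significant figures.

ω = 2π·81/60 = 8.482 rad/s
For an in-line slider-crank, x = r cosθ + √(L² − r² sin²θ), so v = −rω sinθ·[1 + r cosθ/√(L² − r² sin²θ)].
With r = 0.0641 m, L = 0.2254 m, θ = 44.4°: √(L² − r² sin²θ) = 0.22089 m.
v = −0.0641·8.482·0.69966·[1 + 0.0641·0.71447/0.22089] = -0.45929 m/s.
|v| = 0.45929 m/s.

0.459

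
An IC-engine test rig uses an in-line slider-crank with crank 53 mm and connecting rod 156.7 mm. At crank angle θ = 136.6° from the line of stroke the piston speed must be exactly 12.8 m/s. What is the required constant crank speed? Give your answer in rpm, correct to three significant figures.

For an in-line slider-crank, |v_piston| = rω|sinθ|·[1 + r cosθ/√(L² − r² sin²θ)].
With r = 0.053 m, L = 0.1567 m, θ = 136.6°: the bracketed kinematic factor |dx/dθ| = 0.027215 m.
ω = v/|dx/dθ| = 12.8/0.027215 = 470.33 rad/s.
N = 60ω/(2π) = 4491.4 rpm.

4490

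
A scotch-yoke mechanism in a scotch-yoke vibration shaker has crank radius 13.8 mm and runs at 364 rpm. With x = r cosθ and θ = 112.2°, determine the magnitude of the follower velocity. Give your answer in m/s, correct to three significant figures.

0.487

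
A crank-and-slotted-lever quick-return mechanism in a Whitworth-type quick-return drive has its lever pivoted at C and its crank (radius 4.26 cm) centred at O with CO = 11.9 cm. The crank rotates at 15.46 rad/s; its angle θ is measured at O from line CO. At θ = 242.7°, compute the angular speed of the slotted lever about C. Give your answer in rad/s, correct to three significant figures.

0.697

ω = 15.46 rad/s
Crank pin A relative to C: A = (d + r cosθ, r sinθ); lever angle φ = atan2(r sinθ, d + r cosθ).
Differentiating tanφ: φ̇ = rω(d cosθ + r)/(d² + r² + 2dr cosθ).
d² + r² + 2dr cosθ = |CA|² = 0.0113256 m²;  d cosθ + r = -0.011979 m.
|ω_lever| = |0.0426·15.46·-0.011979| / 0.0113256 = 0.69661 rad/s.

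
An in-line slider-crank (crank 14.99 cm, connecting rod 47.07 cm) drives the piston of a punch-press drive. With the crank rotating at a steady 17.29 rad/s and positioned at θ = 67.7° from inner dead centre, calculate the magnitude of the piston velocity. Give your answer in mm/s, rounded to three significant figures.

2700

ω = 17.29 rad/s
For an in-line slider-crank, x = r cosθ + √(L² − r² sin²θ), so v = −rω sinθ·[1 + r cosθ/√(L² − r² sin²θ)].
With r = 0.1499 m, L = 0.4707 m, θ = 67.7°: √(L² − r² sin²θ) = 0.4498 m.
v = −0.1499·17.29·0.92521·[1 + 0.1499·0.37946/0.4498] = -2.7012 m/s.
|v| = 2.7012 m/s = 2701.2 mm/s.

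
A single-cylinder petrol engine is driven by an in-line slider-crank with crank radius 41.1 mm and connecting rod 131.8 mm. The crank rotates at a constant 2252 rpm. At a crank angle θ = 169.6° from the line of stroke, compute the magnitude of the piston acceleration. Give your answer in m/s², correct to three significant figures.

1580

ω = 2π·2252/60 = 235.8 rad/s
x(θ) = r cosθ + √(L² − r² sin²θ); with ω constant, a = ω²·d²x/dθ².
d²x/dθ² = −r cosθ − r²(cos2θ)/√u − r⁴ sin²2θ/(4u^{3/2}),  u = L² − r² sin²θ = 0.0173162 m².
Substituting r = 0.0411 m, L = 0.1318 m, θ = 169.6°: d²x/dθ² = +0.028385 m.
a = ω²·d²x/dθ² = (235.8)²·(+0.028385) = +1578.6 m/s²;  |a| = 1578.6 m/s².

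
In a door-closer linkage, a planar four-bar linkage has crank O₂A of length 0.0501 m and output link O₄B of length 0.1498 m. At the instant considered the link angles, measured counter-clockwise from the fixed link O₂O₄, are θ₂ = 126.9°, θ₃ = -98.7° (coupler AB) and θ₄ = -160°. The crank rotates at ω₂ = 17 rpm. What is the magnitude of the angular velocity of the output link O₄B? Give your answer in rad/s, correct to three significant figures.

0.485

ω₂ = 1.78 rad/s (from 17 rpm).
Differentiating the loop-closure r₂e^{iθ₂}+r₃e^{iθ₃}=r₁+r₄e^{iθ₄} gives r₂ω₂e^{iθ₂}+r₃ω₃e^{iθ₃}=r₄ω₄e^{iθ₄}.
Eliminating the other unknown: ω₄ = r₂ω₂ sin(θ₂−θ₃) / [r₄ sin(θ₄−θ₃)].
Numerator sine = -0.71447; denominator sine = -0.87715.
Result = 0.0501·1.78·(-0.71447) / (0.1498·(-0.87715)) = +0.48497 rad/s; magnitude 0.48497 rad/s.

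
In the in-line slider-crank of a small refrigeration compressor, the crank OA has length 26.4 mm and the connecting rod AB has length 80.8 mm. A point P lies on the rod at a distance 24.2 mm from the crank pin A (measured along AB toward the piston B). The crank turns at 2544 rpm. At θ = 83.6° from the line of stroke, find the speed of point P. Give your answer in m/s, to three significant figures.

7.09

ω = 266.4 rad/s.  Crank-pin speed |V_A| = rω = 7.0331 m/s, perpendicular to OA.
Rod angle: sinφ = −(r/L) sinθ ⇒ φ = -18.947°; ω_rod = −rω cosθ/√(L²−r²sin²θ) = -10.259 rad/s.
V_P = V_A + ω_rod × AP, with AP = 0.0242 m along the rod.
Components: V_Px = −rω sinθ − a·ω_rod·sinφ = -7.0699 m/s;  V_Py = rω cosθ + a·ω_rod·cosφ = +0.54917 m/s.
|V_P| = √(V_Px² + V_Py²) = 7.0912 m/s.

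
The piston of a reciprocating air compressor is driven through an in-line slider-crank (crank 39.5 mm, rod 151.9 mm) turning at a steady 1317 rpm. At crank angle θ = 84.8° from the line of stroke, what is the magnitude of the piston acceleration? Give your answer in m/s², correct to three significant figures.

ω = 2π·1317/60 = 137.9 rad/s
x(θ) = r cosθ + √(L² − r² sin²θ); with ω constant, a = ω²·d²x/dθ².
d²x/dθ² = −r cosθ − r²(cos2θ)/√u − r⁴ sin²2θ/(4u^{3/2}),  u = L² − r² sin²θ = 0.0215262 m².
Substituting r = 0.0395 m, L = 0.1519 m, θ = 84.8°: d²x/dθ² = +0.0068734 m.
a = ω²·d²x/dθ² = (137.9)²·(+0.0068734) = +130.74 m/s²;  |a| = 130.74 m/s².

131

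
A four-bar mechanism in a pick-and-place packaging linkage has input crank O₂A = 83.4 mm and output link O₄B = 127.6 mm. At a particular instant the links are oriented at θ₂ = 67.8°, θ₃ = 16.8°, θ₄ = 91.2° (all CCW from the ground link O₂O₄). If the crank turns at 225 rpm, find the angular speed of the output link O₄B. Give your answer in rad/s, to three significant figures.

ω₂ = 23.56 rad/s (from 225 rpm).
Differentiating the loop-closure r₂e^{iθ₂}+r₃e^{iθ₃}=r₁+r₄e^{iθ₄} gives r₂ω₂e^{iθ₂}+r₃ω₃e^{iθ₃}=r₄ω₄e^{iθ₄}.
Eliminating the other unknown: ω₄ = r₂ω₂ sin(θ₂−θ₃) / [r₄ sin(θ₄−θ₃)].
Numerator sine = +0.77715; denominator sine = +0.96316.
Result = 0.0834·23.56·(+0.77715) / (0.1276·(+0.96316)) = +12.426 rad/s; magnitude 12.426 rad/s.

12.4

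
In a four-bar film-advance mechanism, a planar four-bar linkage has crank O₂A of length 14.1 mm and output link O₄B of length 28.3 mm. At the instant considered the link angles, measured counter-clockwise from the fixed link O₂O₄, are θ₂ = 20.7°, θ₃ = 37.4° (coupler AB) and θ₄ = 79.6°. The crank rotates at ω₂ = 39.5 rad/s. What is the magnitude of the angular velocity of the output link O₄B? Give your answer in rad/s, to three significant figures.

ω₂ = 39.5 rad/s
Differentiating the loop-closure r₂e^{iθ₂}+r₃e^{iθ₃}=r₁+r₄e^{iθ₄} gives r₂ω₂e^{iθ₂}+r₃ω₃e^{iθ₃}=r₄ω₄e^{iθ₄}.
Eliminating the other unknown: ω₄ = r₂ω₂ sin(θ₂−θ₃) / [r₄ sin(θ₄−θ₃)].
Numerator sine = -0.28736; denominator sine = +0.67172.
Result = 0.0141·39.5·(-0.28736) / (0.0283·(+0.67172)) = -8.4191 rad/s; magnitude 8.4191 rad/s.

8.42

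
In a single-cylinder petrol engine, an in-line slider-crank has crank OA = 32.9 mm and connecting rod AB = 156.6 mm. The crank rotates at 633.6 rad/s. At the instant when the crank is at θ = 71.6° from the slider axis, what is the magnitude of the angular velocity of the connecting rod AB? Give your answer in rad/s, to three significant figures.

42.9

ω = 633.6 rad/s
The rod makes angle φ with the slider axis where L sinφ = r sinθ; differentiating, L cosφ·φ̇ = r ω cosθ.
L cosφ = √(L² − r² sin²θ) = 0.15346 m.
|ω_rod| = r ω |cosθ| / √(L² − r² sin²θ) = 0.0329·633.6·0.31565/0.15346 = 42.877 rad/s.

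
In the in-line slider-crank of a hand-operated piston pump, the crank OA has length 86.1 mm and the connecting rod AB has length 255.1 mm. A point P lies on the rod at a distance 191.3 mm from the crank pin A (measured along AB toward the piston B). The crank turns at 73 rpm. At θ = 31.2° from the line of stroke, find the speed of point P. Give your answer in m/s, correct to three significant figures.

ω = 7.645 rad/s.  Crank-pin speed |V_A| = rω = 0.6582 m/s, perpendicular to OA.
Rod angle: sinφ = −(r/L) sinθ ⇒ φ = -10.069°; ω_rod = −rω cosθ/√(L²−r²sin²θ) = -2.2415 rad/s.
V_P = V_A + ω_rod × AP, with AP = 0.1913 m along the rod.
Components: V_Px = −rω sinθ − a·ω_rod·sinφ = -0.41593 m/s;  V_Py = rω cosθ + a·ω_rod·cosφ = +0.1408 m/s.
|V_P| = √(V_Px² + V_Py²) = 0.43912 m/s.

0.439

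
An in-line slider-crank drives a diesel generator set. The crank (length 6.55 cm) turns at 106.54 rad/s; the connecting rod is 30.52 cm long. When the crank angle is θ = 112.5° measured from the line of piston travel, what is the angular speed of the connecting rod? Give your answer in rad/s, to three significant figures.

8.93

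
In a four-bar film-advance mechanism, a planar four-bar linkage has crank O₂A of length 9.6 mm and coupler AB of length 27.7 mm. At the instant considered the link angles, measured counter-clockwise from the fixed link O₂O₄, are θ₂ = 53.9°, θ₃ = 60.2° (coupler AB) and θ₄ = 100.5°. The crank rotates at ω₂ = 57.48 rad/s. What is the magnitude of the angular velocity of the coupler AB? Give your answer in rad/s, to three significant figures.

22.4

ω₂ = 57.48 rad/s
Differentiating the loop-closure r₂e^{iθ₂}+r₃e^{iθ₃}=r₁+r₄e^{iθ₄} gives r₂ω₂e^{iθ₂}+r₃ω₃e^{iθ₃}=r₄ω₄e^{iθ₄}.
Eliminating the other unknown: ω₃ = r₂ω₂ sin(θ₄−θ₂) / [r₃ sin(θ₃−θ₄)].
Numerator sine = +0.72657; denominator sine = -0.64679.
Result = 0.0096·57.48·(+0.72657) / (0.0277·(-0.64679)) = -22.378 rad/s; magnitude 22.378 rad/s.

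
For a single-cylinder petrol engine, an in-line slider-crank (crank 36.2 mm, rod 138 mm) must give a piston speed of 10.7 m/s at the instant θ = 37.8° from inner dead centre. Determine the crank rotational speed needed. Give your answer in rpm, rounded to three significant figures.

3810

For an in-line slider-crank, |v_piston| = rω|sinθ|·[1 + r cosθ/√(L² − r² sin²θ)].
With r = 0.0362 m, L = 0.138 m, θ = 37.8°: the bracketed kinematic factor |dx/dθ| = 0.026847 m.
ω = v/|dx/dθ| = 10.7/0.026847 = 398.56 rad/s.
N = 60ω/(2π) = 3806 rpm.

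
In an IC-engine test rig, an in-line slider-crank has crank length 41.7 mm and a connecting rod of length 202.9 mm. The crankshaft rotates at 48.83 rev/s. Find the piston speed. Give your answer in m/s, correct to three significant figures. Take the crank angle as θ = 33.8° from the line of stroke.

8.34

ω = 2π·48.8 = 306.8 rad/s
For an in-line slider-crank, x = r cosθ + √(L² − r² sin²θ), so v = −rω sinθ·[1 + r cosθ/√(L² − r² sin²θ)].
With r = 0.0417 m, L = 0.2029 m, θ = 33.8°: √(L² − r² sin²θ) = 0.20157 m.
v = −0.0417·306.8·0.55630·[1 + 0.0417·0.83098/0.20157] = -8.3407 m/s.
|v| = 8.3407 m/s.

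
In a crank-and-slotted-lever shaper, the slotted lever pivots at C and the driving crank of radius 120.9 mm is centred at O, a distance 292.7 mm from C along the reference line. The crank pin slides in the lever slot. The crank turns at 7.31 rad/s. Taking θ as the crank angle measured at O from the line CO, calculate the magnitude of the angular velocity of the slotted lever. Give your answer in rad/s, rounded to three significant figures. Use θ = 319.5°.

1.97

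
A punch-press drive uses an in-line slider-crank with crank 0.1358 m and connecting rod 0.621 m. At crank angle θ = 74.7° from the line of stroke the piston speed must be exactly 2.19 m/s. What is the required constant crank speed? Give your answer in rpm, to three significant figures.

For an in-line slider-crank, |v_piston| = rω|sinθ|·[1 + r cosθ/√(L² − r² sin²θ)].
With r = 0.1358 m, L = 0.621 m, θ = 74.7°: the bracketed kinematic factor |dx/dθ| = 0.13872 m.
ω = v/|dx/dθ| = 2.19/0.13872 = 15.787 rad/s.
N = 60ω/(2π) = 150.76 rpm.

151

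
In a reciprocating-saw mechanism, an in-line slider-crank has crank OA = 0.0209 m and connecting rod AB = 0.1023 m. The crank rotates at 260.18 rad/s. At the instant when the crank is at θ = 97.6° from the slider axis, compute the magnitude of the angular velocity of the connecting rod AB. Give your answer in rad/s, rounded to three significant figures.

7.18

ω = 260.2 rad/s
The rod makes angle φ with the slider axis where L sinφ = r sinθ; differentiating, L cosφ·φ̇ = r ω cosθ.
L cosφ = √(L² − r² sin²θ) = 0.10018 m.
|ω_rod| = r ω |cosθ| / √(L² − r² sin²θ) = 0.0209·260.2·0.13226/0.10018 = 7.1788 rad/s.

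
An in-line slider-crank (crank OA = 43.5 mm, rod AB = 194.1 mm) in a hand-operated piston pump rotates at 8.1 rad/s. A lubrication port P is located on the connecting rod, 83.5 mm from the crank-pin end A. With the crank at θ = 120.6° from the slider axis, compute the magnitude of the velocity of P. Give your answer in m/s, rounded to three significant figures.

ω = 8.1 rad/s.  Crank-pin speed |V_A| = rω = 0.35235 m/s, perpendicular to OA.
Rod angle: sinφ = −(r/L) sinθ ⇒ φ = -11.122°; ω_rod = −rω cosθ/√(L²−r²sin²θ) = +0.94175 rad/s.
V_P = V_A + ω_rod × AP, with AP = 0.0835 m along the rod.
Components: V_Px = −rω sinθ − a·ω_rod·sinφ = -0.28811 m/s;  V_Py = rω cosθ + a·ω_rod·cosφ = -0.1022 m/s.
|V_P| = √(V_Px² + V_Py²) = 0.3057 m/s.

0.306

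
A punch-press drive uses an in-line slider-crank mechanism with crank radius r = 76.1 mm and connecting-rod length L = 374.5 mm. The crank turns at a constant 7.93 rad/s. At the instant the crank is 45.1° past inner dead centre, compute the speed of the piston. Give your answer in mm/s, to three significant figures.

ω = 7.93 rad/s
For an in-line slider-crank, x = r cosθ + √(L² − r² sin²θ), so v = −rω sinθ·[1 + r cosθ/√(L² − r² sin²θ)].
With r = 0.0761 m, L = 0.3745 m, θ = 45.1°: √(L² − r² sin²θ) = 0.3706 m.
v = −0.0761·7.93·0.70834·[1 + 0.0761·0.70587/0.3706] = -0.48942 m/s.
|v| = 0.48942 m/s = 489.42 mm/s.

489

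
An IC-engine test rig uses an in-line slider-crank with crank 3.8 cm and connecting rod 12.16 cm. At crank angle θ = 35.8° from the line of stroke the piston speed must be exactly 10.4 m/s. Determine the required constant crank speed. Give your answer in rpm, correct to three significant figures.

3550

For an in-line slider-crank, |v_piston| = rω|sinθ|·[1 + r cosθ/√(L² − r² sin²θ)].
With r = 0.038 m, L = 0.1216 m, θ = 35.8°: the bracketed kinematic factor |dx/dθ| = 0.027959 m.
ω = v/|dx/dθ| = 10.4/0.027959 = 371.97 rad/s.
N = 60ω/(2π) = 3552.1 rpm.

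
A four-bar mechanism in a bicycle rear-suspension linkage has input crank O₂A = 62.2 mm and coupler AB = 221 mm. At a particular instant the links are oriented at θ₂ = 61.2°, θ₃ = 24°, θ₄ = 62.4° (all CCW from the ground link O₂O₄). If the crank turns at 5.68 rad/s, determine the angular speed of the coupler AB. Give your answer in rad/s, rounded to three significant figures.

ω₂ = 5.68 rad/s
Differentiating the loop-closure r₂e^{iθ₂}+r₃e^{iθ₃}=r₁+r₄e^{iθ₄} gives r₂ω₂e^{iθ₂}+r₃ω₃e^{iθ₃}=r₄ω₄e^{iθ₄}.
Eliminating the other unknown: ω₃ = r₂ω₂ sin(θ₄−θ₂) / [r₃ sin(θ₃−θ₄)].
Numerator sine = +0.02094; denominator sine = -0.62115.
Result = 0.0622·5.68·(+0.02094) / (0.221·(-0.62115)) = -0.053899 rad/s; magnitude 0.053899 rad/s.

0.0539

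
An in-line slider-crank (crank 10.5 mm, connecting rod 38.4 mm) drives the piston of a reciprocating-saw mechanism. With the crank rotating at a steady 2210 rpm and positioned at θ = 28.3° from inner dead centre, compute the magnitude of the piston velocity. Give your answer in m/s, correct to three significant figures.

ω = 2π·2210/60 = 231.4 rad/s
For an in-line slider-crank, x = r cosθ + √(L² − r² sin²θ), so v = −rω sinθ·[1 + r cosθ/√(L² − r² sin²θ)].
With r = 0.0105 m, L = 0.0384 m, θ = 28.3°: √(L² − r² sin²θ) = 0.038076 m.
v = −0.0105·231.4·0.47409·[1 + 0.0105·0.88048/0.038076] = -1.4318 m/s.
|v| = 1.4318 m/s.

1.43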